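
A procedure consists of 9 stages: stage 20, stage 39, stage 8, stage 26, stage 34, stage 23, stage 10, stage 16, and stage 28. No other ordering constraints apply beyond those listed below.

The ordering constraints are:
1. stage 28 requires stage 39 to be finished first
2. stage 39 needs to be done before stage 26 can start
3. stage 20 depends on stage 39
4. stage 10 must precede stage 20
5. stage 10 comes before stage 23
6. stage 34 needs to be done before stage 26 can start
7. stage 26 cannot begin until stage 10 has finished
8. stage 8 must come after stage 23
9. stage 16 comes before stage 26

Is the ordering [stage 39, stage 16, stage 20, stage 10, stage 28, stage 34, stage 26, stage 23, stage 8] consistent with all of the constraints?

No

The sequence places stage 20 ahead of stage 10.
Since stage 10 is required before stage 20, the ordering is invalid.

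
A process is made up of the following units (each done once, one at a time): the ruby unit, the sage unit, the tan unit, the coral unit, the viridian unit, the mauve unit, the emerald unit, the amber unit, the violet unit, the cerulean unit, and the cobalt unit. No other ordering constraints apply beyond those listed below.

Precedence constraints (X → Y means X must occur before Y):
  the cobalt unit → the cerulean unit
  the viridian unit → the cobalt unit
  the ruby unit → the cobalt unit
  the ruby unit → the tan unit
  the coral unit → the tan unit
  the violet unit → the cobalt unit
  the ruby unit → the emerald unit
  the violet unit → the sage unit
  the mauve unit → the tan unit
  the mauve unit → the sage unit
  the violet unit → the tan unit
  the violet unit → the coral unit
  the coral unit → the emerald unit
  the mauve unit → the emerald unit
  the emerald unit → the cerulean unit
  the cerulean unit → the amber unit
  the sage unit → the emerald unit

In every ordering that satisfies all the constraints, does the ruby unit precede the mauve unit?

No

No chain of constraints connects the ruby unit to the mauve unit in either direction.
So the ruby unit can come before the mauve unit or after — it is not forced.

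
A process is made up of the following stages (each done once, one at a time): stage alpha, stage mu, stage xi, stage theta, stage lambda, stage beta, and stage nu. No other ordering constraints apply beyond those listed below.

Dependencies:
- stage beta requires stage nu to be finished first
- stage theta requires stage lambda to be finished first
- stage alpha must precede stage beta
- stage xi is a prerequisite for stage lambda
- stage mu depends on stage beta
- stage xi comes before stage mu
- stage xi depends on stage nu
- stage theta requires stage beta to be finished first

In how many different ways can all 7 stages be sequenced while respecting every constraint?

The stages with no prerequisites are stage alpha, stage nu; any of them can be placed first.
Counting all ways to extend the partial order to a total order gives 23.

23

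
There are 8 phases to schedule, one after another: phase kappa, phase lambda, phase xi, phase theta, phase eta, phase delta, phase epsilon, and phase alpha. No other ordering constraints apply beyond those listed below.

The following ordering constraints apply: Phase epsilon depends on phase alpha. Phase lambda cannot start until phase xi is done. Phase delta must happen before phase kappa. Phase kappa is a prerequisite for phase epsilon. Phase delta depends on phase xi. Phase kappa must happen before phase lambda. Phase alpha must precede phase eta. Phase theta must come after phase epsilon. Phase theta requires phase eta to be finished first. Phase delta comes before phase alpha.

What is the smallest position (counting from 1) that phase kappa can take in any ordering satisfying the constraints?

3

Working backwards through the constraints from phase kappa, its full set of required predecessors is phase xi, phase delta — 2 of them.
So at minimum 2 phases come before phase kappa, putting phase kappa no earlier than position 3. That position is achievable by scheduling exactly those predecessors first.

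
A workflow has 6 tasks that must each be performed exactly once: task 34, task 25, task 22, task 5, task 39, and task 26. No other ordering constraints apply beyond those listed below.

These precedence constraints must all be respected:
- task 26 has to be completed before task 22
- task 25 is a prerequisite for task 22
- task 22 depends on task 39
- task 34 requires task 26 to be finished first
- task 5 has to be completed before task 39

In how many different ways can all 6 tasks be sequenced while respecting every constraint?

42

3 tasks have no prerequisites (task 25, task 5, task 26), so any of them could come first.
Enumerating by repeatedly choosing an available task (one whose prerequisites are all placed) gives 42 distinct complete orderings.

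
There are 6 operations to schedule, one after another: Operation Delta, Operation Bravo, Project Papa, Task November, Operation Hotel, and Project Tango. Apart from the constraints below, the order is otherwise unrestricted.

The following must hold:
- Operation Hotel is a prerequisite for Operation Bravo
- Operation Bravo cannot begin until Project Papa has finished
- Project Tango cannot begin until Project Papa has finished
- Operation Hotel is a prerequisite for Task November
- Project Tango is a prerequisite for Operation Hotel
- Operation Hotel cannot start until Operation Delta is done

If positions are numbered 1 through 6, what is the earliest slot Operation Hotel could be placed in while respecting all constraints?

4

Every operation that must precede Operation Hotel has to come before it. Tracing all chains that end at Operation Hotel, those operations are: Operation Delta, Project Papa, Project Tango — 3 in total.
With 3 mandatory predecessors, the earliest Operation Hotel can sit is position 3+1 = 4, and placing just those 3 first achieves it.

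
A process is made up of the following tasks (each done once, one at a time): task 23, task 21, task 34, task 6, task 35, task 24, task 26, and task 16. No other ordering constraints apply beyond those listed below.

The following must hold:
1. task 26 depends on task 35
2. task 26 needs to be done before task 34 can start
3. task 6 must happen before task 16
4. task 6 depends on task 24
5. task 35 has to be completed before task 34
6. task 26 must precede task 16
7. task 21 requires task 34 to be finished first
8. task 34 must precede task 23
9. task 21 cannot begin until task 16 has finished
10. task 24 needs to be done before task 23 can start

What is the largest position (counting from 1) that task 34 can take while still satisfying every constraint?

The tasks that are forced after task 34, directly or by a chain of constraints, are task 23, task 21. That's 2 tasks.
With 2 mandatory successors out of 8 tasks total, the latest slot for task 34 is 8−2 = 6, and it's reachable by doing all non-successors before task 34.

6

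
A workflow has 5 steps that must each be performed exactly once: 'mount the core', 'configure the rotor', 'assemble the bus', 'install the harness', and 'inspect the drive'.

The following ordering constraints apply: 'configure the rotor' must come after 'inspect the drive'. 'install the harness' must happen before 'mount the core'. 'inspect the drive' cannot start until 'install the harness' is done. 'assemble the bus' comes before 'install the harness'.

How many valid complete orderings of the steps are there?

3

'assemble the bus' is the only step with nothing required before it, so every ordering starts there.
Counting all ways to extend the partial order to a total order gives 3.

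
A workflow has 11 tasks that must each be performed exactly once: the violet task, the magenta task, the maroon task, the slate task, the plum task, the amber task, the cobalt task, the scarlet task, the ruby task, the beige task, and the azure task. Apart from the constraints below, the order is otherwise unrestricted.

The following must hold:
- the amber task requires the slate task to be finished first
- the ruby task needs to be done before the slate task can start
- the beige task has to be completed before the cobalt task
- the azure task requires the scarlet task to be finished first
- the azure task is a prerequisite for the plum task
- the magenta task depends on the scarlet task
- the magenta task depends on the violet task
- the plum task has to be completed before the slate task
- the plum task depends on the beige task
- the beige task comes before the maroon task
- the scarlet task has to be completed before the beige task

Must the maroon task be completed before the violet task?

Nothing in the constraints links the maroon task and the violet task; they are unordered relative to each other.
A valid ordering placing the violet task before the maroon task exists, so the answer is no.

No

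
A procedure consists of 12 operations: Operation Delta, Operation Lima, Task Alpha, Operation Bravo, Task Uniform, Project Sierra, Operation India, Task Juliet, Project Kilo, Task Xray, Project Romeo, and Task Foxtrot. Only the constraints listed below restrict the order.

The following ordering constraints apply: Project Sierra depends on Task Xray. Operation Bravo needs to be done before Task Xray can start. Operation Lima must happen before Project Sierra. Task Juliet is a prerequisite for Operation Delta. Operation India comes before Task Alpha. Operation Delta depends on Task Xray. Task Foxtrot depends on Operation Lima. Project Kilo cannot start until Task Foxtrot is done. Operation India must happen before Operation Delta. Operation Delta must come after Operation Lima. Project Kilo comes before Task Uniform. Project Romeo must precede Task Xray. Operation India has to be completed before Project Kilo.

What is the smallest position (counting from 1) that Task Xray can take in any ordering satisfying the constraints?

3

Every operation that must precede Task Xray has to come before it. Tracing all chains that end at Task Xray, those operations are: Operation Bravo, Project Romeo — 2 in total.
So at minimum 2 operations come before Task Xray, putting Task Xray no earlier than position 3. That position is achievable by scheduling exactly those predecessors first.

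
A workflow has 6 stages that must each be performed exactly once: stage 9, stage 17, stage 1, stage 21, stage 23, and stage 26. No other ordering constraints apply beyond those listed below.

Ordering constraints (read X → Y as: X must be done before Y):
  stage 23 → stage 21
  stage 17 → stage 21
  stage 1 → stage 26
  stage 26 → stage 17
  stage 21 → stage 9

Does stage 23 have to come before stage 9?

Yes

Chaining the stated constraints: stage 23 → stage 21 → stage 9.
That forces stage 23 before stage 9 in every valid schedule.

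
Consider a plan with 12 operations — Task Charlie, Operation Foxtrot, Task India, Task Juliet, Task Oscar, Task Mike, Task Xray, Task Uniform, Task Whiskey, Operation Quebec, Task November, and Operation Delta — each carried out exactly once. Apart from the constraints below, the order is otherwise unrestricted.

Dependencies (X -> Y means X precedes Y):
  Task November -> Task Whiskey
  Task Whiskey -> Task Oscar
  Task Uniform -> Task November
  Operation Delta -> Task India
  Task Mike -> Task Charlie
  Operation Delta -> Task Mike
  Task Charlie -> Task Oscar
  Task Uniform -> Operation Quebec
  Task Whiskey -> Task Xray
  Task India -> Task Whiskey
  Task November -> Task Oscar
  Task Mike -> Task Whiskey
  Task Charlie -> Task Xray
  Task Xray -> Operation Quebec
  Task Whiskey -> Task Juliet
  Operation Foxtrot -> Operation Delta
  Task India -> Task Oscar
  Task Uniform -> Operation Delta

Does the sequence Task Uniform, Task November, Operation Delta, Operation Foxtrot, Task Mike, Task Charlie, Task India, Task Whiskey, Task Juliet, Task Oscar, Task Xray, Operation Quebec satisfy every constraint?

The sequence places Operation Delta ahead of Operation Foxtrot.
But one of the constraints requires Operation Foxtrot before Operation Delta, so this ordering violates it.

No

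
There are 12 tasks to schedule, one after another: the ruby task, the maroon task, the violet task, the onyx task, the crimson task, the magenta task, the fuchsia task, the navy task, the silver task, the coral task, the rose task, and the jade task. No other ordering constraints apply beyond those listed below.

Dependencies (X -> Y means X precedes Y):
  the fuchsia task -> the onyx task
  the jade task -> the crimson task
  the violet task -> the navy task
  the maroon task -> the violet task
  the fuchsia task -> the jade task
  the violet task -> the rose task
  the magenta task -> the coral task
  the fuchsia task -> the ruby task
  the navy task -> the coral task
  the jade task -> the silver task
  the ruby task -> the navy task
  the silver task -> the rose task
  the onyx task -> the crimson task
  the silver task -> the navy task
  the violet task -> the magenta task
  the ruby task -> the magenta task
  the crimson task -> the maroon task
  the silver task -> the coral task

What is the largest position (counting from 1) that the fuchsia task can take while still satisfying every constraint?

Every task that must follow the fuchsia task has to come after it. Tracing all chains starting from the fuchsia task, those tasks are: the ruby task, the maroon task, the violet task, the onyx task, the crimson task, the magenta task, the navy task, the silver task, the coral task, the rose task, the jade task — 11 in total.
With 11 mandatory successors out of 12 tasks total, the latest slot for the fuchsia task is 12−11 = 1, and it's reachable by doing all non-successors before the fuchsia task.

1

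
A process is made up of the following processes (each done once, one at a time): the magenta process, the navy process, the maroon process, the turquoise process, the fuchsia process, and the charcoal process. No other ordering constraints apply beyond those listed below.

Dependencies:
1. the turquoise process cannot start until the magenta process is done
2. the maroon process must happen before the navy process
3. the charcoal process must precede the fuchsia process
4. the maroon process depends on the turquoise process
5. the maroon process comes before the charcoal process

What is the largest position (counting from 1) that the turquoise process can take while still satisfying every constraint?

2

Every process that must follow the turquoise process has to come after it. Tracing all chains starting from the turquoise process, those processes are: the navy process, the maroon process, the fuchsia process, the charcoal process — 4 in total.
With 4 mandatory successors out of 6 processes total, the latest slot for the turquoise process is 6−4 = 2, and it's reachable by doing all non-successors before the turquoise process.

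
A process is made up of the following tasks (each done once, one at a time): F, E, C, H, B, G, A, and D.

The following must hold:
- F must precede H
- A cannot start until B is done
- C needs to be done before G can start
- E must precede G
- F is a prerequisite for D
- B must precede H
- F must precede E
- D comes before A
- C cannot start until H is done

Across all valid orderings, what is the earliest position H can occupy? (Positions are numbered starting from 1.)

3

Every task that must precede H has to come before it. Tracing all chains that end at H, those tasks are: F, B — 2 in total.
With 2 mandatory predecessors, the earliest H can sit is position 2+1 = 3, and placing just those 2 first achieves it.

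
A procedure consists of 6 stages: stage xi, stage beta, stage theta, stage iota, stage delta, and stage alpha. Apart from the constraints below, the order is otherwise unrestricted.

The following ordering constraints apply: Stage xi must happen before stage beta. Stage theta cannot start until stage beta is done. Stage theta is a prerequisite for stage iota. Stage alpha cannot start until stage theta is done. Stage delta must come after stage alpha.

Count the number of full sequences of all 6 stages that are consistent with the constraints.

Stage xi is the only stage with nothing required before it, so every ordering starts there.
Systematically extending each partial ordering one stage at a time and counting, there are 3 complete orderings.

3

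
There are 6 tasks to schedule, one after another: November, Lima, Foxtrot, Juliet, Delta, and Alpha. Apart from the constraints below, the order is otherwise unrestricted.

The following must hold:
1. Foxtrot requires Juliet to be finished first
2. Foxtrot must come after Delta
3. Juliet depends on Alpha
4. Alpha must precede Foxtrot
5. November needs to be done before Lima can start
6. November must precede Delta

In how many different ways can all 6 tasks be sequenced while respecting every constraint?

26

The tasks with no prerequisites are November, Alpha; any of them can be placed first.
Counting all ways to extend the partial order to a total order gives 26.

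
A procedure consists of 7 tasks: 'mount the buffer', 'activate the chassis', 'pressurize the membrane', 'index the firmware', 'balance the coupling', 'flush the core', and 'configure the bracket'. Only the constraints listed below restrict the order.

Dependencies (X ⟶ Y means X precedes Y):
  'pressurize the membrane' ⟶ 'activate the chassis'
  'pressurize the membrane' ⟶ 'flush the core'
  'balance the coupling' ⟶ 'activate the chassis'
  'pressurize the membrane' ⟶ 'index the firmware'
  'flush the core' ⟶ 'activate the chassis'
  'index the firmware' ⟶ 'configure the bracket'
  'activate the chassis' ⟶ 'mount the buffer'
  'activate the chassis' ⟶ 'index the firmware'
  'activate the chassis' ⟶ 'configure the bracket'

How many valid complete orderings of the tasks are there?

The tasks with no prerequisites are 'pressurize the membrane', 'balance the coupling'; any of them can be placed first.
Counting all ways to extend the partial order to a total order gives 9.

9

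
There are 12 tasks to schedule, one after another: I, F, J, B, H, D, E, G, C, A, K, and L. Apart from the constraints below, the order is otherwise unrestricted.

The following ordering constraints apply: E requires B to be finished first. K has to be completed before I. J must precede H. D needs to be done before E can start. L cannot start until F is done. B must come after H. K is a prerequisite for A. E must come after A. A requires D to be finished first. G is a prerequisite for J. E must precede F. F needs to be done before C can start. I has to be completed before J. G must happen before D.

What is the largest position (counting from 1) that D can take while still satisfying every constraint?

7

The tasks that are forced after D, directly or by a chain of constraints, are F, E, C, A, L. That's 5 tasks.
With 5 mandatory successors out of 12 tasks total, the latest slot for D is 12−5 = 7, and it's reachable by doing all non-successors before D.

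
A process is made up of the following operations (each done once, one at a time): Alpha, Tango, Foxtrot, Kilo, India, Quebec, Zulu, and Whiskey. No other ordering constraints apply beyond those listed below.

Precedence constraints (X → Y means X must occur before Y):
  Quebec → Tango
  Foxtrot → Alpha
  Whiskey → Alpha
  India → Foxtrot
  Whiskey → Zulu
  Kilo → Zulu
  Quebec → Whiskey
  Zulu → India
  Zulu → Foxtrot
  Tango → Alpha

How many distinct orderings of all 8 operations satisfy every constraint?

17

2 operations have no prerequisites (Kilo, Quebec), so any of them could come first.
Systematically extending each partial ordering one operation at a time and counting, there are 17 complete orderings.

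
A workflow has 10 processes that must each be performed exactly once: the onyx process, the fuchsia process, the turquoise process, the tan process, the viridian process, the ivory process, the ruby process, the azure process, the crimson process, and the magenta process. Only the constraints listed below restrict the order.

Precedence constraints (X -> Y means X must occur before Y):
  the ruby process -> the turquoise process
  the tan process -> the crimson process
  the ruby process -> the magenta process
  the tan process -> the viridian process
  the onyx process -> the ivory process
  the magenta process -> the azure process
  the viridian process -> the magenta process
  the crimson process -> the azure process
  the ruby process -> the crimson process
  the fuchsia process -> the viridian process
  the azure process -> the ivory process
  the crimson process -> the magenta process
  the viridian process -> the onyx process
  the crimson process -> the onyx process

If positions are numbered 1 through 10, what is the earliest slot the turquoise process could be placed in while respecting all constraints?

2

The only process forced before the turquoise process (directly or transitively) is the ruby process.
So at minimum 1 process comes before the turquoise process, putting the turquoise process no earlier than position 2. That position is achievable by scheduling exactly that predecessor first.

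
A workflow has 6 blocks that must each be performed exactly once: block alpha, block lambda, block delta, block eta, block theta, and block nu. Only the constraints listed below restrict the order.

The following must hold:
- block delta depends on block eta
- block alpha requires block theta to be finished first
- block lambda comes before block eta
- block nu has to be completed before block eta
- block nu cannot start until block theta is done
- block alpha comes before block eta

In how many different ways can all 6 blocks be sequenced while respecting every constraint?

The blocks with no prerequisites are block lambda, block theta; any of them can be placed first.
Systematically extending each partial ordering one block at a time and counting, there are 8 complete orderings.

8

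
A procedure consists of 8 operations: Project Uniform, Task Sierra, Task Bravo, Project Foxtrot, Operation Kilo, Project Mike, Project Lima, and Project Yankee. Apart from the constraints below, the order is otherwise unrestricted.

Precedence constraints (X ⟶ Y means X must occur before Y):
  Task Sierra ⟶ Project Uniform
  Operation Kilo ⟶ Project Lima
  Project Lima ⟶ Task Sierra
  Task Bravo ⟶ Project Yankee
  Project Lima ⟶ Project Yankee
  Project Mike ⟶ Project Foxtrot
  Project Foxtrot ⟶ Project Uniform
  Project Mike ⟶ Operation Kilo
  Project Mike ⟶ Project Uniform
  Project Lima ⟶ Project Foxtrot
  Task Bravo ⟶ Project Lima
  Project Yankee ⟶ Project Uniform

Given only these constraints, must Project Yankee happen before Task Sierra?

Project Yankee and Task Sierra are not related by any chain of constraints.
A valid ordering placing Task Sierra before Project Yankee exists, so the answer is no.

No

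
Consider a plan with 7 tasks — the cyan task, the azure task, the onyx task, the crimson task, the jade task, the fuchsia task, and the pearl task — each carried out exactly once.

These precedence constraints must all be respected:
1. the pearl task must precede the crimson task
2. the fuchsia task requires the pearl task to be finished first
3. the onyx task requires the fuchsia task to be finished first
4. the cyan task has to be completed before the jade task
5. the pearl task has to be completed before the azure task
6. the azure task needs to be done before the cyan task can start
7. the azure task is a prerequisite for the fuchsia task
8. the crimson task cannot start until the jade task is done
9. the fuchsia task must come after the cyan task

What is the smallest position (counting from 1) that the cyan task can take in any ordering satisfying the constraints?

3

The tasks that are forced before the cyan task, directly or transitively, are the azure task, the pearl task. That's 2 tasks.
With 2 mandatory predecessors, the earliest the cyan task can sit is position 2+1 = 3, and placing just those 2 first achieves it.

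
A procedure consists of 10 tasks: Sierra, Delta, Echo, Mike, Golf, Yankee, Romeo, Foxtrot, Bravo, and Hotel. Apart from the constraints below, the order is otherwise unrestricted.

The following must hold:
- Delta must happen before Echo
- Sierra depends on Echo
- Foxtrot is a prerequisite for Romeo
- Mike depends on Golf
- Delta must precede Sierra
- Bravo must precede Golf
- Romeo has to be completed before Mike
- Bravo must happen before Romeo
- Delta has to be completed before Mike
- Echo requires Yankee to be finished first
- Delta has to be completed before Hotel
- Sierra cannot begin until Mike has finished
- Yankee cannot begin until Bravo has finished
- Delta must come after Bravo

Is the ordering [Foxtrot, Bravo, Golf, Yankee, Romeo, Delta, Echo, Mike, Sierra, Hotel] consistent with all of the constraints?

Checking each listed constraint against this order: for instance, Golf is in position 3 and Mike in position 8, so that constraint holds — and the remaining constraints check out the same way.

Yes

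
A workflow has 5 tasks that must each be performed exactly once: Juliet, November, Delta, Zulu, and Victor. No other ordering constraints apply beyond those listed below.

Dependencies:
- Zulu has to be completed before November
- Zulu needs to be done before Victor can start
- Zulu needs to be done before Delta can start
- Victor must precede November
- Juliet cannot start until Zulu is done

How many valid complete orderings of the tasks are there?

Only Zulu has no prerequisites, so it must go first.
Systematically extending each partial ordering one task at a time and counting, there are 12 complete orderings.

12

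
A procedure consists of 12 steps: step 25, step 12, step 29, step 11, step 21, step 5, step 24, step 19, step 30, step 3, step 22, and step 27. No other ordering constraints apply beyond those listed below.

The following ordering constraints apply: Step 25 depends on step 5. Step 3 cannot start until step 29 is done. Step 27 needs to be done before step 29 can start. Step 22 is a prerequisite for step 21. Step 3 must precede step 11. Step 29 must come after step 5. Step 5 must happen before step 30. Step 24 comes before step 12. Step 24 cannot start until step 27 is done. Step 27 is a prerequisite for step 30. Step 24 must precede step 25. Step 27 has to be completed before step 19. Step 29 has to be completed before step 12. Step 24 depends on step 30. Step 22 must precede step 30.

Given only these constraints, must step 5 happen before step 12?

There is a constraint chain step 5 → step 29 → step 12.
Hence step 5 necessarily comes before step 12.

Yes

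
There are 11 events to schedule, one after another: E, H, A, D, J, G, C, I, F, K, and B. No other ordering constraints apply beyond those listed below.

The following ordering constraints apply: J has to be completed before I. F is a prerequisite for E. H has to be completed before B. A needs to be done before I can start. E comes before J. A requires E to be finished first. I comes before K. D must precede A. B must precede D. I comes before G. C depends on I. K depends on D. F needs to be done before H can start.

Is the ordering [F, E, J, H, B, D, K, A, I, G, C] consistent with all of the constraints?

No

The sequence places K ahead of I.
But one of the constraints requires I before K, so this ordering violates it.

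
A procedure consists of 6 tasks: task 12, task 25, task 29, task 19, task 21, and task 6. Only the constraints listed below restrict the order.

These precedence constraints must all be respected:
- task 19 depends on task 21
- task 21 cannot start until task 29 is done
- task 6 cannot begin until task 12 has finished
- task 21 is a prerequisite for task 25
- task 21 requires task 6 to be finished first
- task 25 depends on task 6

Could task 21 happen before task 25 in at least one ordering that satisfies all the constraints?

Every valid ordering already has task 21 before task 25 (the constraints require it), so in particular at least one does.

Yes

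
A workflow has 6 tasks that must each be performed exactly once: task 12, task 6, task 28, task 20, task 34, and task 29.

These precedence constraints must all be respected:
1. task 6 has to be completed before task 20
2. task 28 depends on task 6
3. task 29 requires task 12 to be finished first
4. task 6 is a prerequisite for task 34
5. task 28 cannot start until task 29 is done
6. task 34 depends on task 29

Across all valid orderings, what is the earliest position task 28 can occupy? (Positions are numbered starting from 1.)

Working backwards through the constraints from task 28, its full set of required predecessors is task 12, task 6, task 29 — 3 of them.
So at minimum 3 tasks come before task 28, putting task 28 no earlier than position 4. That position is achievable by scheduling exactly those predecessors first.

4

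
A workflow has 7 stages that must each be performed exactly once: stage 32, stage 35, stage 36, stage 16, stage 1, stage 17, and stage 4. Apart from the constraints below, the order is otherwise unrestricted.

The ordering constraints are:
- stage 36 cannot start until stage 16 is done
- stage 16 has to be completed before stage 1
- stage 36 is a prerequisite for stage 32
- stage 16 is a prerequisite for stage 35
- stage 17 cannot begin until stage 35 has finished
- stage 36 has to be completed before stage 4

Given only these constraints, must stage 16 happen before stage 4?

There is a constraint chain stage 16 → stage 36 → stage 4.
That forces stage 16 before stage 4 in every valid schedule.

Yes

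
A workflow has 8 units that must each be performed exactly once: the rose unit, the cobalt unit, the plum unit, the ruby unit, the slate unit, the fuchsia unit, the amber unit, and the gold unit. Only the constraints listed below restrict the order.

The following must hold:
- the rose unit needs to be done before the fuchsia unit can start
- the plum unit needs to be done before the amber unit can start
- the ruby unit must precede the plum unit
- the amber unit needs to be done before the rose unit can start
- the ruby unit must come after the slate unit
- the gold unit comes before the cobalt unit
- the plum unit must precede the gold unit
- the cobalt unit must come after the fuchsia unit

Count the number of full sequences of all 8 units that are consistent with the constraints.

The slate unit is the only unit with nothing required before it, so every ordering starts there.
Enumerating by repeatedly choosing an available unit (one whose prerequisites are all placed) gives 4 distinct complete orderings.

4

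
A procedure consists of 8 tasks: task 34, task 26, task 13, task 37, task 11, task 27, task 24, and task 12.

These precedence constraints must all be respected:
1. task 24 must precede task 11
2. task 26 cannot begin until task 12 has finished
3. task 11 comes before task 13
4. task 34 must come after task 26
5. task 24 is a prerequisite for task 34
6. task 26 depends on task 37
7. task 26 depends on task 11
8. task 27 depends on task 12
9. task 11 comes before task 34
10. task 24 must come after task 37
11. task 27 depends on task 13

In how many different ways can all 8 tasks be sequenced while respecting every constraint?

2 tasks have no prerequisites (task 37, task 12), so any of them could come first.
Counting all ways to extend the partial order to a total order gives 27.

27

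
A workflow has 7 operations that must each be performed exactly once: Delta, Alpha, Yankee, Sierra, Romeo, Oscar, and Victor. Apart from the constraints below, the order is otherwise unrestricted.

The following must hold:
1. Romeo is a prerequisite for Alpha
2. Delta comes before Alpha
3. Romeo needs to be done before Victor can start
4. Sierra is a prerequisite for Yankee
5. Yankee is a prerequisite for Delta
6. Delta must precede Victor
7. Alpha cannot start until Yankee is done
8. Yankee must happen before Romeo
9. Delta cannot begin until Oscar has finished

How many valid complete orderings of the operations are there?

The operations with no prerequisites are Sierra, Oscar; any of them can be placed first.
Enumerating by repeatedly choosing an available operation (one whose prerequisites are all placed) gives 14 distinct complete orderings.

14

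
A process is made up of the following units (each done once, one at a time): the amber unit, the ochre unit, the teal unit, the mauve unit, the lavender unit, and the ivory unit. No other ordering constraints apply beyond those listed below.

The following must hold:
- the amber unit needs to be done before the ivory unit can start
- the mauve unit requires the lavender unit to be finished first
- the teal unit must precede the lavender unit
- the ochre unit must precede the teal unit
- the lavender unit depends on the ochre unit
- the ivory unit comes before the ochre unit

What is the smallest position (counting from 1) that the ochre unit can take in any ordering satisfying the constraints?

The units that are forced before the ochre unit, directly or transitively, are the amber unit, the ivory unit. That's 2 units.
So at minimum 2 units come before the ochre unit, putting the ochre unit no earlier than position 3. That position is achievable by scheduling exactly those predecessors first.

3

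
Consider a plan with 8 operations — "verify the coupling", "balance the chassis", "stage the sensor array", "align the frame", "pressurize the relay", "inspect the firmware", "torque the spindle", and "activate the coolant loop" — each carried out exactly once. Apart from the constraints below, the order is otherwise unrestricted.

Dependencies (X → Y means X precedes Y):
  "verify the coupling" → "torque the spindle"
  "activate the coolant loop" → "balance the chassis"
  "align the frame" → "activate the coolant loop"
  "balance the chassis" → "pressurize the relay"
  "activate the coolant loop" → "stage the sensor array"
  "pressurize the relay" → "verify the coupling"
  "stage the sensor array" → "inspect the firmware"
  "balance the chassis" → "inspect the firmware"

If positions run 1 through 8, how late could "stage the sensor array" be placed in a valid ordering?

Following the constraints forward from "stage the sensor array", its only required successor is "inspect the firmware".
With 1 mandatory successor out of 8 operations total, the latest slot for "stage the sensor array" is 8−1 = 7, and it's reachable by doing all non-successors before "stage the sensor array".

7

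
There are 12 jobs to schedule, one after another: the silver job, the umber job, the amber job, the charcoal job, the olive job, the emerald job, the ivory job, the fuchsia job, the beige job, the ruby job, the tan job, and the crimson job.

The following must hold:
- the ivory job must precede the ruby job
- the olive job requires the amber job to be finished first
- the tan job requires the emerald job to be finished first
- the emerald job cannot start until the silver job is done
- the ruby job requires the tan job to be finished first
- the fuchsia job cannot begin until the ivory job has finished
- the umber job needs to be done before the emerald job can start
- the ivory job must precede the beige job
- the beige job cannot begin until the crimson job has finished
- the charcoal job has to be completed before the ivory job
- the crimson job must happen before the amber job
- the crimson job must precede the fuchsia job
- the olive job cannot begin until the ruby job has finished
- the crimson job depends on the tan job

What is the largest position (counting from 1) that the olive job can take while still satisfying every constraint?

12

The olive job has no required successors, so nothing stops it from going last (position 12).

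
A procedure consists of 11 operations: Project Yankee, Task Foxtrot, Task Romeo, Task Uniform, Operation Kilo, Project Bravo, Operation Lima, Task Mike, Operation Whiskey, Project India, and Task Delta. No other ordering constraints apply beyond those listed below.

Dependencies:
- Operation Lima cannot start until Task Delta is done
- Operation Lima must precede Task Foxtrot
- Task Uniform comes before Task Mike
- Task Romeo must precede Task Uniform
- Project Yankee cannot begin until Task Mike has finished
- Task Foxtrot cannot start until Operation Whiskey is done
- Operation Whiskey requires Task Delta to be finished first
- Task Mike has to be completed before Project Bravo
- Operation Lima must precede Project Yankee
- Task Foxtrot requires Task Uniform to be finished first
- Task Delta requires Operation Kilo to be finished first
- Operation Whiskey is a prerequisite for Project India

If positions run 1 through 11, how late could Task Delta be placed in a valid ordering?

Following every chain forward from Task Delta, the operations that must come later are Project Yankee, Task Foxtrot, Operation Lima, Operation Whiskey, Project India — 5 of them.
So at least 5 operations follow Task Delta, putting Task Delta no later than position 6. That position is achievable by scheduling everything else first.

6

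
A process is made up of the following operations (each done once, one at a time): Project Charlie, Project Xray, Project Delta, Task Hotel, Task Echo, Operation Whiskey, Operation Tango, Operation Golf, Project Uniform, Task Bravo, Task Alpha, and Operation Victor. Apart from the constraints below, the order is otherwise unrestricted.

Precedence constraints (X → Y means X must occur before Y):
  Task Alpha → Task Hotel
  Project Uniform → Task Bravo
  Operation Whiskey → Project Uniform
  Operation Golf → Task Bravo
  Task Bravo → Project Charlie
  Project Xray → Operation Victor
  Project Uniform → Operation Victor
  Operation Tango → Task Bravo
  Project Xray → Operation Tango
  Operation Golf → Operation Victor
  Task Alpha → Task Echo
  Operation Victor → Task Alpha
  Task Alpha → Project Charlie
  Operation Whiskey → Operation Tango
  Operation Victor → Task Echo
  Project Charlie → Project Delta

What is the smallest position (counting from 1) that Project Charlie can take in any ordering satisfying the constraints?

9

The operations that are forced before Project Charlie, directly or transitively, are Project Xray, Operation Whiskey, Operation Tango, Operation Golf, Project Uniform, Task Bravo, Task Alpha, Operation Victor. That's 8 operations.
With 8 mandatory predecessors, the earliest Project Charlie can sit is position 8+1 = 9, and placing just those 8 first achieves it.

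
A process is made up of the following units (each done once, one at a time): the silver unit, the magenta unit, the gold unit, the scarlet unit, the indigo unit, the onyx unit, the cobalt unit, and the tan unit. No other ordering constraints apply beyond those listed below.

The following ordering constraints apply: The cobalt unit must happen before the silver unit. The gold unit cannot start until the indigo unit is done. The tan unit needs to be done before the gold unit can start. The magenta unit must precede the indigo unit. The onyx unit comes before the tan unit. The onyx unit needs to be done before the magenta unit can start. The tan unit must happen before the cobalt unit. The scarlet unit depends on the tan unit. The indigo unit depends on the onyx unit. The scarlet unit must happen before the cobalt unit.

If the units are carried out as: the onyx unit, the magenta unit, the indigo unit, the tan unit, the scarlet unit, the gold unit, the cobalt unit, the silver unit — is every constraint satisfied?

Yes

Going through the constraints one by one, each required predecessor appears earlier in the sequence than its dependent — e.g. the tan unit (position 4) is before the cobalt unit (position 7), as required.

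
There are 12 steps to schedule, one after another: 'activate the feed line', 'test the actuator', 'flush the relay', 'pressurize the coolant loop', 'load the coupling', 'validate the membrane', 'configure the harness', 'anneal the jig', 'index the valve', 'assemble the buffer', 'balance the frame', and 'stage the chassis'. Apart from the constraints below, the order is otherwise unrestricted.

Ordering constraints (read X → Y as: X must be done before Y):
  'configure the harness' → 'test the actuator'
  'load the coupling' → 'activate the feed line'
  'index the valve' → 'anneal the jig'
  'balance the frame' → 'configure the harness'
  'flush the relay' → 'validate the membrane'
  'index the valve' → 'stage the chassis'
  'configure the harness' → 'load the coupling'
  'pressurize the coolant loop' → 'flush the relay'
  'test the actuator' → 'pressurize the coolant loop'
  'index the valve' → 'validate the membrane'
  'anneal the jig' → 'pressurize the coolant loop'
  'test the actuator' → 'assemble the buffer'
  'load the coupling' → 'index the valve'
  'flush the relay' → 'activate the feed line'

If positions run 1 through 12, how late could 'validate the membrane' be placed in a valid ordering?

12

No constraint forces any step after 'validate the membrane', so it can be placed last, in position 12.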